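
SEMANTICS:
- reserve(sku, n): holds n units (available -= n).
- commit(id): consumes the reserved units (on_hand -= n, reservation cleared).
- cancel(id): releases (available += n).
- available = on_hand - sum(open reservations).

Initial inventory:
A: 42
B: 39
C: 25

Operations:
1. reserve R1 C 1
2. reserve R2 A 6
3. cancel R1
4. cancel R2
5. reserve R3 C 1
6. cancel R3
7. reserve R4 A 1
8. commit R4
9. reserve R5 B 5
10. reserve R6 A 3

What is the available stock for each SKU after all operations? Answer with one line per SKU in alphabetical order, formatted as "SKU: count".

Step 1: reserve R1 C 1 -> on_hand[A=42 B=39 C=25] avail[A=42 B=39 C=24] open={R1}
Step 2: reserve R2 A 6 -> on_hand[A=42 B=39 C=25] avail[A=36 B=39 C=24] open={R1,R2}
Step 3: cancel R1 -> on_hand[A=42 B=39 C=25] avail[A=36 B=39 C=25] open={R2}
Step 4: cancel R2 -> on_hand[A=42 B=39 C=25] avail[A=42 B=39 C=25] open={}
Step 5: reserve R3 C 1 -> on_hand[A=42 B=39 C=25] avail[A=42 B=39 C=24] open={R3}
Step 6: cancel R3 -> on_hand[A=42 B=39 C=25] avail[A=42 B=39 C=25] open={}
Step 7: reserve R4 A 1 -> on_hand[A=42 B=39 C=25] avail[A=41 B=39 C=25] open={R4}
Step 8: commit R4 -> on_hand[A=41 B=39 C=25] avail[A=41 B=39 C=25] open={}
Step 9: reserve R5 B 5 -> on_hand[A=41 B=39 C=25] avail[A=41 B=34 C=25] open={R5}
Step 10: reserve R6 A 3 -> on_hand[A=41 B=39 C=25] avail[A=38 B=34 C=25] open={R5,R6}

Answer: A: 38
B: 34
C: 25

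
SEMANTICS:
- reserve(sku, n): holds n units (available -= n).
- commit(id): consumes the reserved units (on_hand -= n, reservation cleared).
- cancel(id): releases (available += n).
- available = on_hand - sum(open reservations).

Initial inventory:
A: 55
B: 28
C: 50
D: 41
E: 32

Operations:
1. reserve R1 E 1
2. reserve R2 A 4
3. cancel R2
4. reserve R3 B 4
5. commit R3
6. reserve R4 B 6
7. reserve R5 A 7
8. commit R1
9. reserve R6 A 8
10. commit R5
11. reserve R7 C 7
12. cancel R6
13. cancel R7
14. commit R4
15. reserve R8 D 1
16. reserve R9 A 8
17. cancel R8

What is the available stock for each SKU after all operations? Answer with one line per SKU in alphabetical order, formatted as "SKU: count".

Answer: A: 40
B: 18
C: 50
D: 41
E: 31

Derivation:
Step 1: reserve R1 E 1 -> on_hand[A=55 B=28 C=50 D=41 E=32] avail[A=55 B=28 C=50 D=41 E=31] open={R1}
Step 2: reserve R2 A 4 -> on_hand[A=55 B=28 C=50 D=41 E=32] avail[A=51 B=28 C=50 D=41 E=31] open={R1,R2}
Step 3: cancel R2 -> on_hand[A=55 B=28 C=50 D=41 E=32] avail[A=55 B=28 C=50 D=41 E=31] open={R1}
Step 4: reserve R3 B 4 -> on_hand[A=55 B=28 C=50 D=41 E=32] avail[A=55 B=24 C=50 D=41 E=31] open={R1,R3}
Step 5: commit R3 -> on_hand[A=55 B=24 C=50 D=41 E=32] avail[A=55 B=24 C=50 D=41 E=31] open={R1}
Step 6: reserve R4 B 6 -> on_hand[A=55 B=24 C=50 D=41 E=32] avail[A=55 B=18 C=50 D=41 E=31] open={R1,R4}
Step 7: reserve R5 A 7 -> on_hand[A=55 B=24 C=50 D=41 E=32] avail[A=48 B=18 C=50 D=41 E=31] open={R1,R4,R5}
Step 8: commit R1 -> on_hand[A=55 B=24 C=50 D=41 E=31] avail[A=48 B=18 C=50 D=41 E=31] open={R4,R5}
Step 9: reserve R6 A 8 -> on_hand[A=55 B=24 C=50 D=41 E=31] avail[A=40 B=18 C=50 D=41 E=31] open={R4,R5,R6}
Step 10: commit R5 -> on_hand[A=48 B=24 C=50 D=41 E=31] avail[A=40 B=18 C=50 D=41 E=31] open={R4,R6}
Step 11: reserve R7 C 7 -> on_hand[A=48 B=24 C=50 D=41 E=31] avail[A=40 B=18 C=43 D=41 E=31] open={R4,R6,R7}
Step 12: cancel R6 -> on_hand[A=48 B=24 C=50 D=41 E=31] avail[A=48 B=18 C=43 D=41 E=31] open={R4,R7}
Step 13: cancel R7 -> on_hand[A=48 B=24 C=50 D=41 E=31] avail[A=48 B=18 C=50 D=41 E=31] open={R4}
Step 14: commit R4 -> on_hand[A=48 B=18 C=50 D=41 E=31] avail[A=48 B=18 C=50 D=41 E=31] open={}
Step 15: reserve R8 D 1 -> on_hand[A=48 B=18 C=50 D=41 E=31] avail[A=48 B=18 C=50 D=40 E=31] open={R8}
Step 16: reserve R9 A 8 -> on_hand[A=48 B=18 C=50 D=41 E=31] avail[A=40 B=18 C=50 D=40 E=31] open={R8,R9}
Step 17: cancel R8 -> on_hand[A=48 B=18 C=50 D=41 E=31] avail[A=40 B=18 C=50 D=41 E=31] open={R9}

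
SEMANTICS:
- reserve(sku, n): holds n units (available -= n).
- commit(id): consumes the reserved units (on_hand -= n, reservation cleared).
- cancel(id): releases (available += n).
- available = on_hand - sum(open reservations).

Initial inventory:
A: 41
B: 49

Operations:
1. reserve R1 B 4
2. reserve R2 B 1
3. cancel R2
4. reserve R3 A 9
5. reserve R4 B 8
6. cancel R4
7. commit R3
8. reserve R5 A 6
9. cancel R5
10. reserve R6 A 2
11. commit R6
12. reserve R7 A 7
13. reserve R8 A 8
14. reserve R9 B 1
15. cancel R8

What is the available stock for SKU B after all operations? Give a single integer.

Answer: 44

Derivation:
Step 1: reserve R1 B 4 -> on_hand[A=41 B=49] avail[A=41 B=45] open={R1}
Step 2: reserve R2 B 1 -> on_hand[A=41 B=49] avail[A=41 B=44] open={R1,R2}
Step 3: cancel R2 -> on_hand[A=41 B=49] avail[A=41 B=45] open={R1}
Step 4: reserve R3 A 9 -> on_hand[A=41 B=49] avail[A=32 B=45] open={R1,R3}
Step 5: reserve R4 B 8 -> on_hand[A=41 B=49] avail[A=32 B=37] open={R1,R3,R4}
Step 6: cancel R4 -> on_hand[A=41 B=49] avail[A=32 B=45] open={R1,R3}
Step 7: commit R3 -> on_hand[A=32 B=49] avail[A=32 B=45] open={R1}
Step 8: reserve R5 A 6 -> on_hand[A=32 B=49] avail[A=26 B=45] open={R1,R5}
Step 9: cancel R5 -> on_hand[A=32 B=49] avail[A=32 B=45] open={R1}
Step 10: reserve R6 A 2 -> on_hand[A=32 B=49] avail[A=30 B=45] open={R1,R6}
Step 11: commit R6 -> on_hand[A=30 B=49] avail[A=30 B=45] open={R1}
Step 12: reserve R7 A 7 -> on_hand[A=30 B=49] avail[A=23 B=45] open={R1,R7}
Step 13: reserve R8 A 8 -> on_hand[A=30 B=49] avail[A=15 B=45] open={R1,R7,R8}
Step 14: reserve R9 B 1 -> on_hand[A=30 B=49] avail[A=15 B=44] open={R1,R7,R8,R9}
Step 15: cancel R8 -> on_hand[A=30 B=49] avail[A=23 B=44] open={R1,R7,R9}
Final available[B] = 44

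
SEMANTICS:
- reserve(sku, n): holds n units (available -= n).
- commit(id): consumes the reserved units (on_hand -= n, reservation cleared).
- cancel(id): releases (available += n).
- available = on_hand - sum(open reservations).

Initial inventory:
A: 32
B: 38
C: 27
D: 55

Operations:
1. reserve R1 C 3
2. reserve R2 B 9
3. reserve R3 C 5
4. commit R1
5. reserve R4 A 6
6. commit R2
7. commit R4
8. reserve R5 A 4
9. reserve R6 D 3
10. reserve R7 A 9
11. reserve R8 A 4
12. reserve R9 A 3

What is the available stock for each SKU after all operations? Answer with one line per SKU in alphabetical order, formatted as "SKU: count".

Step 1: reserve R1 C 3 -> on_hand[A=32 B=38 C=27 D=55] avail[A=32 B=38 C=24 D=55] open={R1}
Step 2: reserve R2 B 9 -> on_hand[A=32 B=38 C=27 D=55] avail[A=32 B=29 C=24 D=55] open={R1,R2}
Step 3: reserve R3 C 5 -> on_hand[A=32 B=38 C=27 D=55] avail[A=32 B=29 C=19 D=55] open={R1,R2,R3}
Step 4: commit R1 -> on_hand[A=32 B=38 C=24 D=55] avail[A=32 B=29 C=19 D=55] open={R2,R3}
Step 5: reserve R4 A 6 -> on_hand[A=32 B=38 C=24 D=55] avail[A=26 B=29 C=19 D=55] open={R2,R3,R4}
Step 6: commit R2 -> on_hand[A=32 B=29 C=24 D=55] avail[A=26 B=29 C=19 D=55] open={R3,R4}
Step 7: commit R4 -> on_hand[A=26 B=29 C=24 D=55] avail[A=26 B=29 C=19 D=55] open={R3}
Step 8: reserve R5 A 4 -> on_hand[A=26 B=29 C=24 D=55] avail[A=22 B=29 C=19 D=55] open={R3,R5}
Step 9: reserve R6 D 3 -> on_hand[A=26 B=29 C=24 D=55] avail[A=22 B=29 C=19 D=52] open={R3,R5,R6}
Step 10: reserve R7 A 9 -> on_hand[A=26 B=29 C=24 D=55] avail[A=13 B=29 C=19 D=52] open={R3,R5,R6,R7}
Step 11: reserve R8 A 4 -> on_hand[A=26 B=29 C=24 D=55] avail[A=9 B=29 C=19 D=52] open={R3,R5,R6,R7,R8}
Step 12: reserve R9 A 3 -> on_hand[A=26 B=29 C=24 D=55] avail[A=6 B=29 C=19 D=52] open={R3,R5,R6,R7,R8,R9}

Answer: A: 6
B: 29
C: 19
D: 52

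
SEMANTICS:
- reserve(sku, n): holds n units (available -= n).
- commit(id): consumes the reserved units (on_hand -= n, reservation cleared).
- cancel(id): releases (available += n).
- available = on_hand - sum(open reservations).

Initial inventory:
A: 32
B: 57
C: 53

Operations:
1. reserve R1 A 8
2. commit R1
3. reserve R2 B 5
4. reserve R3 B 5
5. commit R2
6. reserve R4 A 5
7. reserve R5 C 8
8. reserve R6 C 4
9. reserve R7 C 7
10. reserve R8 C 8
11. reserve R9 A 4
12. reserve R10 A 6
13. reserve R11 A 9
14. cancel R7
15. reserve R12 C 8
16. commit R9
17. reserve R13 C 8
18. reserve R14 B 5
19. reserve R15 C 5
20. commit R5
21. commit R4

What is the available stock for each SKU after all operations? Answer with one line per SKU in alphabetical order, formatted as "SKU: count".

Answer: A: 0
B: 42
C: 12

Derivation:
Step 1: reserve R1 A 8 -> on_hand[A=32 B=57 C=53] avail[A=24 B=57 C=53] open={R1}
Step 2: commit R1 -> on_hand[A=24 B=57 C=53] avail[A=24 B=57 C=53] open={}
Step 3: reserve R2 B 5 -> on_hand[A=24 B=57 C=53] avail[A=24 B=52 C=53] open={R2}
Step 4: reserve R3 B 5 -> on_hand[A=24 B=57 C=53] avail[A=24 B=47 C=53] open={R2,R3}
Step 5: commit R2 -> on_hand[A=24 B=52 C=53] avail[A=24 B=47 C=53] open={R3}
Step 6: reserve R4 A 5 -> on_hand[A=24 B=52 C=53] avail[A=19 B=47 C=53] open={R3,R4}
Step 7: reserve R5 C 8 -> on_hand[A=24 B=52 C=53] avail[A=19 B=47 C=45] open={R3,R4,R5}
Step 8: reserve R6 C 4 -> on_hand[A=24 B=52 C=53] avail[A=19 B=47 C=41] open={R3,R4,R5,R6}
Step 9: reserve R7 C 7 -> on_hand[A=24 B=52 C=53] avail[A=19 B=47 C=34] open={R3,R4,R5,R6,R7}
Step 10: reserve R8 C 8 -> on_hand[A=24 B=52 C=53] avail[A=19 B=47 C=26] open={R3,R4,R5,R6,R7,R8}
Step 11: reserve R9 A 4 -> on_hand[A=24 B=52 C=53] avail[A=15 B=47 C=26] open={R3,R4,R5,R6,R7,R8,R9}
Step 12: reserve R10 A 6 -> on_hand[A=24 B=52 C=53] avail[A=9 B=47 C=26] open={R10,R3,R4,R5,R6,R7,R8,R9}
Step 13: reserve R11 A 9 -> on_hand[A=24 B=52 C=53] avail[A=0 B=47 C=26] open={R10,R11,R3,R4,R5,R6,R7,R8,R9}
Step 14: cancel R7 -> on_hand[A=24 B=52 C=53] avail[A=0 B=47 C=33] open={R10,R11,R3,R4,R5,R6,R8,R9}
Step 15: reserve R12 C 8 -> on_hand[A=24 B=52 C=53] avail[A=0 B=47 C=25] open={R10,R11,R12,R3,R4,R5,R6,R8,R9}
Step 16: commit R9 -> on_hand[A=20 B=52 C=53] avail[A=0 B=47 C=25] open={R10,R11,R12,R3,R4,R5,R6,R8}
Step 17: reserve R13 C 8 -> on_hand[A=20 B=52 C=53] avail[A=0 B=47 C=17] open={R10,R11,R12,R13,R3,R4,R5,R6,R8}
Step 18: reserve R14 B 5 -> on_hand[A=20 B=52 C=53] avail[A=0 B=42 C=17] open={R10,R11,R12,R13,R14,R3,R4,R5,R6,R8}
Step 19: reserve R15 C 5 -> on_hand[A=20 B=52 C=53] avail[A=0 B=42 C=12] open={R10,R11,R12,R13,R14,R15,R3,R4,R5,R6,R8}
Step 20: commit R5 -> on_hand[A=20 B=52 C=45] avail[A=0 B=42 C=12] open={R10,R11,R12,R13,R14,R15,R3,R4,R6,R8}
Step 21: commit R4 -> on_hand[A=15 B=52 C=45] avail[A=0 B=42 C=12] open={R10,R11,R12,R13,R14,R15,R3,R6,R8}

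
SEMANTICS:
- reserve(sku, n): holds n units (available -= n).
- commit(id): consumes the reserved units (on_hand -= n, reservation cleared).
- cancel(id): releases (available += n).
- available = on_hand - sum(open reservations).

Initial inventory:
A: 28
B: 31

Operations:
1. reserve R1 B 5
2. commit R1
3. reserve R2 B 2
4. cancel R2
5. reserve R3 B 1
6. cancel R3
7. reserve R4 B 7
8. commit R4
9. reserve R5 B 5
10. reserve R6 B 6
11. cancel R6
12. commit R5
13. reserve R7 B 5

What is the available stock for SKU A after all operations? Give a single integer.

Step 1: reserve R1 B 5 -> on_hand[A=28 B=31] avail[A=28 B=26] open={R1}
Step 2: commit R1 -> on_hand[A=28 B=26] avail[A=28 B=26] open={}
Step 3: reserve R2 B 2 -> on_hand[A=28 B=26] avail[A=28 B=24] open={R2}
Step 4: cancel R2 -> on_hand[A=28 B=26] avail[A=28 B=26] open={}
Step 5: reserve R3 B 1 -> on_hand[A=28 B=26] avail[A=28 B=25] open={R3}
Step 6: cancel R3 -> on_hand[A=28 B=26] avail[A=28 B=26] open={}
Step 7: reserve R4 B 7 -> on_hand[A=28 B=26] avail[A=28 B=19] open={R4}
Step 8: commit R4 -> on_hand[A=28 B=19] avail[A=28 B=19] open={}
Step 9: reserve R5 B 5 -> on_hand[A=28 B=19] avail[A=28 B=14] open={R5}
Step 10: reserve R6 B 6 -> on_hand[A=28 B=19] avail[A=28 B=8] open={R5,R6}
Step 11: cancel R6 -> on_hand[A=28 B=19] avail[A=28 B=14] open={R5}
Step 12: commit R5 -> on_hand[A=28 B=14] avail[A=28 B=14] open={}
Step 13: reserve R7 B 5 -> on_hand[A=28 B=14] avail[A=28 B=9] open={R7}
Final available[A] = 28

Answer: 28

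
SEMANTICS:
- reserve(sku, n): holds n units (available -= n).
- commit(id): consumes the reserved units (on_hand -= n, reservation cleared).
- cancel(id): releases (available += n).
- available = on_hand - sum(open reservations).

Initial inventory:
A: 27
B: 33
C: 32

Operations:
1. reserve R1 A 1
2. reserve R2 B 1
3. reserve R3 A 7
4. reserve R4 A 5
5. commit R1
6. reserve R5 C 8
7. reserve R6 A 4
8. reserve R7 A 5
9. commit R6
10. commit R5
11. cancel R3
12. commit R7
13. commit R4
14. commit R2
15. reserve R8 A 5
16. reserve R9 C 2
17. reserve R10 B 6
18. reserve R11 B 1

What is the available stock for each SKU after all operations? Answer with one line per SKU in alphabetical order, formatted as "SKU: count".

Answer: A: 7
B: 25
C: 22

Derivation:
Step 1: reserve R1 A 1 -> on_hand[A=27 B=33 C=32] avail[A=26 B=33 C=32] open={R1}
Step 2: reserve R2 B 1 -> on_hand[A=27 B=33 C=32] avail[A=26 B=32 C=32] open={R1,R2}
Step 3: reserve R3 A 7 -> on_hand[A=27 B=33 C=32] avail[A=19 B=32 C=32] open={R1,R2,R3}
Step 4: reserve R4 A 5 -> on_hand[A=27 B=33 C=32] avail[A=14 B=32 C=32] open={R1,R2,R3,R4}
Step 5: commit R1 -> on_hand[A=26 B=33 C=32] avail[A=14 B=32 C=32] open={R2,R3,R4}
Step 6: reserve R5 C 8 -> on_hand[A=26 B=33 C=32] avail[A=14 B=32 C=24] open={R2,R3,R4,R5}
Step 7: reserve R6 A 4 -> on_hand[A=26 B=33 C=32] avail[A=10 B=32 C=24] open={R2,R3,R4,R5,R6}
Step 8: reserve R7 A 5 -> on_hand[A=26 B=33 C=32] avail[A=5 B=32 C=24] open={R2,R3,R4,R5,R6,R7}
Step 9: commit R6 -> on_hand[A=22 B=33 C=32] avail[A=5 B=32 C=24] open={R2,R3,R4,R5,R7}
Step 10: commit R5 -> on_hand[A=22 B=33 C=24] avail[A=5 B=32 C=24] open={R2,R3,R4,R7}
Step 11: cancel R3 -> on_hand[A=22 B=33 C=24] avail[A=12 B=32 C=24] open={R2,R4,R7}
Step 12: commit R7 -> on_hand[A=17 B=33 C=24] avail[A=12 B=32 C=24] open={R2,R4}
Step 13: commit R4 -> on_hand[A=12 B=33 C=24] avail[A=12 B=32 C=24] open={R2}
Step 14: commit R2 -> on_hand[A=12 B=32 C=24] avail[A=12 B=32 C=24] open={}
Step 15: reserve R8 A 5 -> on_hand[A=12 B=32 C=24] avail[A=7 B=32 C=24] open={R8}
Step 16: reserve R9 C 2 -> on_hand[A=12 B=32 C=24] avail[A=7 B=32 C=22] open={R8,R9}
Step 17: reserve R10 B 6 -> on_hand[A=12 B=32 C=24] avail[A=7 B=26 C=22] open={R10,R8,R9}
Step 18: reserve R11 B 1 -> on_hand[A=12 B=32 C=24] avail[A=7 B=25 C=22] open={R10,R11,R8,R9}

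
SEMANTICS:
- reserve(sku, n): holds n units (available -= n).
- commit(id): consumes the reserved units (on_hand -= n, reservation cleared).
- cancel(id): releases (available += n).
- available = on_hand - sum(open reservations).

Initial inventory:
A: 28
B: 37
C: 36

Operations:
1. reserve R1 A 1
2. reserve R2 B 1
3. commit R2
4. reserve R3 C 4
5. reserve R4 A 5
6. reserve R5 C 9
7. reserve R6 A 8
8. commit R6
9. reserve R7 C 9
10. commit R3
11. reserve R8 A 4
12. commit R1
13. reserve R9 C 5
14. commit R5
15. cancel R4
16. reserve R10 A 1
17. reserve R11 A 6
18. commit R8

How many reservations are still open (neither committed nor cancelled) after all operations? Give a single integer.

Step 1: reserve R1 A 1 -> on_hand[A=28 B=37 C=36] avail[A=27 B=37 C=36] open={R1}
Step 2: reserve R2 B 1 -> on_hand[A=28 B=37 C=36] avail[A=27 B=36 C=36] open={R1,R2}
Step 3: commit R2 -> on_hand[A=28 B=36 C=36] avail[A=27 B=36 C=36] open={R1}
Step 4: reserve R3 C 4 -> on_hand[A=28 B=36 C=36] avail[A=27 B=36 C=32] open={R1,R3}
Step 5: reserve R4 A 5 -> on_hand[A=28 B=36 C=36] avail[A=22 B=36 C=32] open={R1,R3,R4}
Step 6: reserve R5 C 9 -> on_hand[A=28 B=36 C=36] avail[A=22 B=36 C=23] open={R1,R3,R4,R5}
Step 7: reserve R6 A 8 -> on_hand[A=28 B=36 C=36] avail[A=14 B=36 C=23] open={R1,R3,R4,R5,R6}
Step 8: commit R6 -> on_hand[A=20 B=36 C=36] avail[A=14 B=36 C=23] open={R1,R3,R4,R5}
Step 9: reserve R7 C 9 -> on_hand[A=20 B=36 C=36] avail[A=14 B=36 C=14] open={R1,R3,R4,R5,R7}
Step 10: commit R3 -> on_hand[A=20 B=36 C=32] avail[A=14 B=36 C=14] open={R1,R4,R5,R7}
Step 11: reserve R8 A 4 -> on_hand[A=20 B=36 C=32] avail[A=10 B=36 C=14] open={R1,R4,R5,R7,R8}
Step 12: commit R1 -> on_hand[A=19 B=36 C=32] avail[A=10 B=36 C=14] open={R4,R5,R7,R8}
Step 13: reserve R9 C 5 -> on_hand[A=19 B=36 C=32] avail[A=10 B=36 C=9] open={R4,R5,R7,R8,R9}
Step 14: commit R5 -> on_hand[A=19 B=36 C=23] avail[A=10 B=36 C=9] open={R4,R7,R8,R9}
Step 15: cancel R4 -> on_hand[A=19 B=36 C=23] avail[A=15 B=36 C=9] open={R7,R8,R9}
Step 16: reserve R10 A 1 -> on_hand[A=19 B=36 C=23] avail[A=14 B=36 C=9] open={R10,R7,R8,R9}
Step 17: reserve R11 A 6 -> on_hand[A=19 B=36 C=23] avail[A=8 B=36 C=9] open={R10,R11,R7,R8,R9}
Step 18: commit R8 -> on_hand[A=15 B=36 C=23] avail[A=8 B=36 C=9] open={R10,R11,R7,R9}
Open reservations: ['R10', 'R11', 'R7', 'R9'] -> 4

Answer: 4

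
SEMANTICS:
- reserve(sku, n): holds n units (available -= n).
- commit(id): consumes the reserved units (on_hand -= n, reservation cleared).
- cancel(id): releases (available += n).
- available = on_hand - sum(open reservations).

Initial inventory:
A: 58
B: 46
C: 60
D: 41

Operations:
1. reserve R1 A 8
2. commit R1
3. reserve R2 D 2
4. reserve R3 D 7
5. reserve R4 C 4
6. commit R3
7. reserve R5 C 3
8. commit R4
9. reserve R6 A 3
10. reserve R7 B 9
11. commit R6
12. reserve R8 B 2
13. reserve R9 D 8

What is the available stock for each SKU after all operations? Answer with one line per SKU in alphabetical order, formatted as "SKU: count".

Answer: A: 47
B: 35
C: 53
D: 24

Derivation:
Step 1: reserve R1 A 8 -> on_hand[A=58 B=46 C=60 D=41] avail[A=50 B=46 C=60 D=41] open={R1}
Step 2: commit R1 -> on_hand[A=50 B=46 C=60 D=41] avail[A=50 B=46 C=60 D=41] open={}
Step 3: reserve R2 D 2 -> on_hand[A=50 B=46 C=60 D=41] avail[A=50 B=46 C=60 D=39] open={R2}
Step 4: reserve R3 D 7 -> on_hand[A=50 B=46 C=60 D=41] avail[A=50 B=46 C=60 D=32] open={R2,R3}
Step 5: reserve R4 C 4 -> on_hand[A=50 B=46 C=60 D=41] avail[A=50 B=46 C=56 D=32] open={R2,R3,R4}
Step 6: commit R3 -> on_hand[A=50 B=46 C=60 D=34] avail[A=50 B=46 C=56 D=32] open={R2,R4}
Step 7: reserve R5 C 3 -> on_hand[A=50 B=46 C=60 D=34] avail[A=50 B=46 C=53 D=32] open={R2,R4,R5}
Step 8: commit R4 -> on_hand[A=50 B=46 C=56 D=34] avail[A=50 B=46 C=53 D=32] open={R2,R5}
Step 9: reserve R6 A 3 -> on_hand[A=50 B=46 C=56 D=34] avail[A=47 B=46 C=53 D=32] open={R2,R5,R6}
Step 10: reserve R7 B 9 -> on_hand[A=50 B=46 C=56 D=34] avail[A=47 B=37 C=53 D=32] open={R2,R5,R6,R7}
Step 11: commit R6 -> on_hand[A=47 B=46 C=56 D=34] avail[A=47 B=37 C=53 D=32] open={R2,R5,R7}
Step 12: reserve R8 B 2 -> on_hand[A=47 B=46 C=56 D=34] avail[A=47 B=35 C=53 D=32] open={R2,R5,R7,R8}
Step 13: reserve R9 D 8 -> on_hand[A=47 B=46 C=56 D=34] avail[A=47 B=35 C=53 D=24] open={R2,R5,R7,R8,R9}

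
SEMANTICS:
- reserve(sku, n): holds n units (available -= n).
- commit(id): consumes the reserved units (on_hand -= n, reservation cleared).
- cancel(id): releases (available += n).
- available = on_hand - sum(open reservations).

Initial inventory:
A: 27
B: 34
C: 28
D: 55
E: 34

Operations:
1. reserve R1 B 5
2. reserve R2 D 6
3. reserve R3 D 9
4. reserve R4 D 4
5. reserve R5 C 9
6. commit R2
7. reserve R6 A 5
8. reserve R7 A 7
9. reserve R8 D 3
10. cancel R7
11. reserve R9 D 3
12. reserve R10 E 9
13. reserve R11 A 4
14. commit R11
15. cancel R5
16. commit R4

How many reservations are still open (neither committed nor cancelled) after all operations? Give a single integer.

Answer: 6

Derivation:
Step 1: reserve R1 B 5 -> on_hand[A=27 B=34 C=28 D=55 E=34] avail[A=27 B=29 C=28 D=55 E=34] open={R1}
Step 2: reserve R2 D 6 -> on_hand[A=27 B=34 C=28 D=55 E=34] avail[A=27 B=29 C=28 D=49 E=34] open={R1,R2}
Step 3: reserve R3 D 9 -> on_hand[A=27 B=34 C=28 D=55 E=34] avail[A=27 B=29 C=28 D=40 E=34] open={R1,R2,R3}
Step 4: reserve R4 D 4 -> on_hand[A=27 B=34 C=28 D=55 E=34] avail[A=27 B=29 C=28 D=36 E=34] open={R1,R2,R3,R4}
Step 5: reserve R5 C 9 -> on_hand[A=27 B=34 C=28 D=55 E=34] avail[A=27 B=29 C=19 D=36 E=34] open={R1,R2,R3,R4,R5}
Step 6: commit R2 -> on_hand[A=27 B=34 C=28 D=49 E=34] avail[A=27 B=29 C=19 D=36 E=34] open={R1,R3,R4,R5}
Step 7: reserve R6 A 5 -> on_hand[A=27 B=34 C=28 D=49 E=34] avail[A=22 B=29 C=19 D=36 E=34] open={R1,R3,R4,R5,R6}
Step 8: reserve R7 A 7 -> on_hand[A=27 B=34 C=28 D=49 E=34] avail[A=15 B=29 C=19 D=36 E=34] open={R1,R3,R4,R5,R6,R7}
Step 9: reserve R8 D 3 -> on_hand[A=27 B=34 C=28 D=49 E=34] avail[A=15 B=29 C=19 D=33 E=34] open={R1,R3,R4,R5,R6,R7,R8}
Step 10: cancel R7 -> on_hand[A=27 B=34 C=28 D=49 E=34] avail[A=22 B=29 C=19 D=33 E=34] open={R1,R3,R4,R5,R6,R8}
Step 11: reserve R9 D 3 -> on_hand[A=27 B=34 C=28 D=49 E=34] avail[A=22 B=29 C=19 D=30 E=34] open={R1,R3,R4,R5,R6,R8,R9}
Step 12: reserve R10 E 9 -> on_hand[A=27 B=34 C=28 D=49 E=34] avail[A=22 B=29 C=19 D=30 E=25] open={R1,R10,R3,R4,R5,R6,R8,R9}
Step 13: reserve R11 A 4 -> on_hand[A=27 B=34 C=28 D=49 E=34] avail[A=18 B=29 C=19 D=30 E=25] open={R1,R10,R11,R3,R4,R5,R6,R8,R9}
Step 14: commit R11 -> on_hand[A=23 B=34 C=28 D=49 E=34] avail[A=18 B=29 C=19 D=30 E=25] open={R1,R10,R3,R4,R5,R6,R8,R9}
Step 15: cancel R5 -> on_hand[A=23 B=34 C=28 D=49 E=34] avail[A=18 B=29 C=28 D=30 E=25] open={R1,R10,R3,R4,R6,R8,R9}
Step 16: commit R4 -> on_hand[A=23 B=34 C=28 D=45 E=34] avail[A=18 B=29 C=28 D=30 E=25] open={R1,R10,R3,R6,R8,R9}
Open reservations: ['R1', 'R10', 'R3', 'R6', 'R8', 'R9'] -> 6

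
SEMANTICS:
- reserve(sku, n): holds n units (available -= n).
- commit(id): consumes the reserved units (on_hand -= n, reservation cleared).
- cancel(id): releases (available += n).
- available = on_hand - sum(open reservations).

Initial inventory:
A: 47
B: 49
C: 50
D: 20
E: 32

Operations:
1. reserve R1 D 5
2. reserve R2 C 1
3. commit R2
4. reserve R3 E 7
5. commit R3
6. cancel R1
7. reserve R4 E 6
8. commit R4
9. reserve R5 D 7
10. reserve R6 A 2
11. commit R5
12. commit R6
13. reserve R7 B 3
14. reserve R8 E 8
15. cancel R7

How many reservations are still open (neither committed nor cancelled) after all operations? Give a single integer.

Answer: 1

Derivation:
Step 1: reserve R1 D 5 -> on_hand[A=47 B=49 C=50 D=20 E=32] avail[A=47 B=49 C=50 D=15 E=32] open={R1}
Step 2: reserve R2 C 1 -> on_hand[A=47 B=49 C=50 D=20 E=32] avail[A=47 B=49 C=49 D=15 E=32] open={R1,R2}
Step 3: commit R2 -> on_hand[A=47 B=49 C=49 D=20 E=32] avail[A=47 B=49 C=49 D=15 E=32] open={R1}
Step 4: reserve R3 E 7 -> on_hand[A=47 B=49 C=49 D=20 E=32] avail[A=47 B=49 C=49 D=15 E=25] open={R1,R3}
Step 5: commit R3 -> on_hand[A=47 B=49 C=49 D=20 E=25] avail[A=47 B=49 C=49 D=15 E=25] open={R1}
Step 6: cancel R1 -> on_hand[A=47 B=49 C=49 D=20 E=25] avail[A=47 B=49 C=49 D=20 E=25] open={}
Step 7: reserve R4 E 6 -> on_hand[A=47 B=49 C=49 D=20 E=25] avail[A=47 B=49 C=49 D=20 E=19] open={R4}
Step 8: commit R4 -> on_hand[A=47 B=49 C=49 D=20 E=19] avail[A=47 B=49 C=49 D=20 E=19] open={}
Step 9: reserve R5 D 7 -> on_hand[A=47 B=49 C=49 D=20 E=19] avail[A=47 B=49 C=49 D=13 E=19] open={R5}
Step 10: reserve R6 A 2 -> on_hand[A=47 B=49 C=49 D=20 E=19] avail[A=45 B=49 C=49 D=13 E=19] open={R5,R6}
Step 11: commit R5 -> on_hand[A=47 B=49 C=49 D=13 E=19] avail[A=45 B=49 C=49 D=13 E=19] open={R6}
Step 12: commit R6 -> on_hand[A=45 B=49 C=49 D=13 E=19] avail[A=45 B=49 C=49 D=13 E=19] open={}
Step 13: reserve R7 B 3 -> on_hand[A=45 B=49 C=49 D=13 E=19] avail[A=45 B=46 C=49 D=13 E=19] open={R7}
Step 14: reserve R8 E 8 -> on_hand[A=45 B=49 C=49 D=13 E=19] avail[A=45 B=46 C=49 D=13 E=11] open={R7,R8}
Step 15: cancel R7 -> on_hand[A=45 B=49 C=49 D=13 E=19] avail[A=45 B=49 C=49 D=13 E=11] open={R8}
Open reservations: ['R8'] -> 1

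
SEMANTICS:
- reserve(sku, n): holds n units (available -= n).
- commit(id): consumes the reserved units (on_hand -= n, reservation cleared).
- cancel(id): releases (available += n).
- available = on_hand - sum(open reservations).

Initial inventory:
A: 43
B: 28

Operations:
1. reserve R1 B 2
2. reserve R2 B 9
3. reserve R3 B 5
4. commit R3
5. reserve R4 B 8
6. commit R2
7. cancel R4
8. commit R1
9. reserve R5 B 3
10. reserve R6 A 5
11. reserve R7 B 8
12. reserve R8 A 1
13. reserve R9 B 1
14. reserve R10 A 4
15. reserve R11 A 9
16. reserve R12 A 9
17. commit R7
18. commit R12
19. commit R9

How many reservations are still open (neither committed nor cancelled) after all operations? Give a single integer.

Step 1: reserve R1 B 2 -> on_hand[A=43 B=28] avail[A=43 B=26] open={R1}
Step 2: reserve R2 B 9 -> on_hand[A=43 B=28] avail[A=43 B=17] open={R1,R2}
Step 3: reserve R3 B 5 -> on_hand[A=43 B=28] avail[A=43 B=12] open={R1,R2,R3}
Step 4: commit R3 -> on_hand[A=43 B=23] avail[A=43 B=12] open={R1,R2}
Step 5: reserve R4 B 8 -> on_hand[A=43 B=23] avail[A=43 B=4] open={R1,R2,R4}
Step 6: commit R2 -> on_hand[A=43 B=14] avail[A=43 B=4] open={R1,R4}
Step 7: cancel R4 -> on_hand[A=43 B=14] avail[A=43 B=12] open={R1}
Step 8: commit R1 -> on_hand[A=43 B=12] avail[A=43 B=12] open={}
Step 9: reserve R5 B 3 -> on_hand[A=43 B=12] avail[A=43 B=9] open={R5}
Step 10: reserve R6 A 5 -> on_hand[A=43 B=12] avail[A=38 B=9] open={R5,R6}
Step 11: reserve R7 B 8 -> on_hand[A=43 B=12] avail[A=38 B=1] open={R5,R6,R7}
Step 12: reserve R8 A 1 -> on_hand[A=43 B=12] avail[A=37 B=1] open={R5,R6,R7,R8}
Step 13: reserve R9 B 1 -> on_hand[A=43 B=12] avail[A=37 B=0] open={R5,R6,R7,R8,R9}
Step 14: reserve R10 A 4 -> on_hand[A=43 B=12] avail[A=33 B=0] open={R10,R5,R6,R7,R8,R9}
Step 15: reserve R11 A 9 -> on_hand[A=43 B=12] avail[A=24 B=0] open={R10,R11,R5,R6,R7,R8,R9}
Step 16: reserve R12 A 9 -> on_hand[A=43 B=12] avail[A=15 B=0] open={R10,R11,R12,R5,R6,R7,R8,R9}
Step 17: commit R7 -> on_hand[A=43 B=4] avail[A=15 B=0] open={R10,R11,R12,R5,R6,R8,R9}
Step 18: commit R12 -> on_hand[A=34 B=4] avail[A=15 B=0] open={R10,R11,R5,R6,R8,R9}
Step 19: commit R9 -> on_hand[A=34 B=3] avail[A=15 B=0] open={R10,R11,R5,R6,R8}
Open reservations: ['R10', 'R11', 'R5', 'R6', 'R8'] -> 5

Answer: 5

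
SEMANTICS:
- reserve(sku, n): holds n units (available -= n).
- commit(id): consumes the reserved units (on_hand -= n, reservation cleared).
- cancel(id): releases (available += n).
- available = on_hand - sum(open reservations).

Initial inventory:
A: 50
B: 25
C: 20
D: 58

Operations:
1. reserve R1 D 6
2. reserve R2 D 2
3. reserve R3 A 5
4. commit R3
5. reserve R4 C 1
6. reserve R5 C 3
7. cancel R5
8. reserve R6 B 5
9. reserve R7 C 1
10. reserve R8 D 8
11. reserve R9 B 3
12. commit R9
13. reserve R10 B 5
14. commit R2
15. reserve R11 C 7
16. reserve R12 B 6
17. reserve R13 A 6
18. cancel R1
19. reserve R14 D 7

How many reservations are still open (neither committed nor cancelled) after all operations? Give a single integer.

Answer: 9

Derivation:
Step 1: reserve R1 D 6 -> on_hand[A=50 B=25 C=20 D=58] avail[A=50 B=25 C=20 D=52] open={R1}
Step 2: reserve R2 D 2 -> on_hand[A=50 B=25 C=20 D=58] avail[A=50 B=25 C=20 D=50] open={R1,R2}
Step 3: reserve R3 A 5 -> on_hand[A=50 B=25 C=20 D=58] avail[A=45 B=25 C=20 D=50] open={R1,R2,R3}
Step 4: commit R3 -> on_hand[A=45 B=25 C=20 D=58] avail[A=45 B=25 C=20 D=50] open={R1,R2}
Step 5: reserve R4 C 1 -> on_hand[A=45 B=25 C=20 D=58] avail[A=45 B=25 C=19 D=50] open={R1,R2,R4}
Step 6: reserve R5 C 3 -> on_hand[A=45 B=25 C=20 D=58] avail[A=45 B=25 C=16 D=50] open={R1,R2,R4,R5}
Step 7: cancel R5 -> on_hand[A=45 B=25 C=20 D=58] avail[A=45 B=25 C=19 D=50] open={R1,R2,R4}
Step 8: reserve R6 B 5 -> on_hand[A=45 B=25 C=20 D=58] avail[A=45 B=20 C=19 D=50] open={R1,R2,R4,R6}
Step 9: reserve R7 C 1 -> on_hand[A=45 B=25 C=20 D=58] avail[A=45 B=20 C=18 D=50] open={R1,R2,R4,R6,R7}
Step 10: reserve R8 D 8 -> on_hand[A=45 B=25 C=20 D=58] avail[A=45 B=20 C=18 D=42] open={R1,R2,R4,R6,R7,R8}
Step 11: reserve R9 B 3 -> on_hand[A=45 B=25 C=20 D=58] avail[A=45 B=17 C=18 D=42] open={R1,R2,R4,R6,R7,R8,R9}
Step 12: commit R9 -> on_hand[A=45 B=22 C=20 D=58] avail[A=45 B=17 C=18 D=42] open={R1,R2,R4,R6,R7,R8}
Step 13: reserve R10 B 5 -> on_hand[A=45 B=22 C=20 D=58] avail[A=45 B=12 C=18 D=42] open={R1,R10,R2,R4,R6,R7,R8}
Step 14: commit R2 -> on_hand[A=45 B=22 C=20 D=56] avail[A=45 B=12 C=18 D=42] open={R1,R10,R4,R6,R7,R8}
Step 15: reserve R11 C 7 -> on_hand[A=45 B=22 C=20 D=56] avail[A=45 B=12 C=11 D=42] open={R1,R10,R11,R4,R6,R7,R8}
Step 16: reserve R12 B 6 -> on_hand[A=45 B=22 C=20 D=56] avail[A=45 B=6 C=11 D=42] open={R1,R10,R11,R12,R4,R6,R7,R8}
Step 17: reserve R13 A 6 -> on_hand[A=45 B=22 C=20 D=56] avail[A=39 B=6 C=11 D=42] open={R1,R10,R11,R12,R13,R4,R6,R7,R8}
Step 18: cancel R1 -> on_hand[A=45 B=22 C=20 D=56] avail[A=39 B=6 C=11 D=48] open={R10,R11,R12,R13,R4,R6,R7,R8}
Step 19: reserve R14 D 7 -> on_hand[A=45 B=22 C=20 D=56] avail[A=39 B=6 C=11 D=41] open={R10,R11,R12,R13,R14,R4,R6,R7,R8}
Open reservations: ['R10', 'R11', 'R12', 'R13', 'R14', 'R4', 'R6', 'R7', 'R8'] -> 9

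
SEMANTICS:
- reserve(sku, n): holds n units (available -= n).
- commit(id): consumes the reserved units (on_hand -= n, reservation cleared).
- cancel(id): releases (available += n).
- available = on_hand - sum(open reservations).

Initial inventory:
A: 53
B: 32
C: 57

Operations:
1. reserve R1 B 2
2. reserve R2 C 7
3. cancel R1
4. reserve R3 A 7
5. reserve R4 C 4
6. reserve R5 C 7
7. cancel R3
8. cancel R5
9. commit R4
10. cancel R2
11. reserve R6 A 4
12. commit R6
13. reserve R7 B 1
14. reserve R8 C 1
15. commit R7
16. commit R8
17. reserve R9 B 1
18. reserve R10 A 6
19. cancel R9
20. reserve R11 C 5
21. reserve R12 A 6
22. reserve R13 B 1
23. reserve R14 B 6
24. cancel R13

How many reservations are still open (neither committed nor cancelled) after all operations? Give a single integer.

Answer: 4

Derivation:
Step 1: reserve R1 B 2 -> on_hand[A=53 B=32 C=57] avail[A=53 B=30 C=57] open={R1}
Step 2: reserve R2 C 7 -> on_hand[A=53 B=32 C=57] avail[A=53 B=30 C=50] open={R1,R2}
Step 3: cancel R1 -> on_hand[A=53 B=32 C=57] avail[A=53 B=32 C=50] open={R2}
Step 4: reserve R3 A 7 -> on_hand[A=53 B=32 C=57] avail[A=46 B=32 C=50] open={R2,R3}
Step 5: reserve R4 C 4 -> on_hand[A=53 B=32 C=57] avail[A=46 B=32 C=46] open={R2,R3,R4}
Step 6: reserve R5 C 7 -> on_hand[A=53 B=32 C=57] avail[A=46 B=32 C=39] open={R2,R3,R4,R5}
Step 7: cancel R3 -> on_hand[A=53 B=32 C=57] avail[A=53 B=32 C=39] open={R2,R4,R5}
Step 8: cancel R5 -> on_hand[A=53 B=32 C=57] avail[A=53 B=32 C=46] open={R2,R4}
Step 9: commit R4 -> on_hand[A=53 B=32 C=53] avail[A=53 B=32 C=46] open={R2}
Step 10: cancel R2 -> on_hand[A=53 B=32 C=53] avail[A=53 B=32 C=53] open={}
Step 11: reserve R6 A 4 -> on_hand[A=53 B=32 C=53] avail[A=49 B=32 C=53] open={R6}
Step 12: commit R6 -> on_hand[A=49 B=32 C=53] avail[A=49 B=32 C=53] open={}
Step 13: reserve R7 B 1 -> on_hand[A=49 B=32 C=53] avail[A=49 B=31 C=53] open={R7}
Step 14: reserve R8 C 1 -> on_hand[A=49 B=32 C=53] avail[A=49 B=31 C=52] open={R7,R8}
Step 15: commit R7 -> on_hand[A=49 B=31 C=53] avail[A=49 B=31 C=52] open={R8}
Step 16: commit R8 -> on_hand[A=49 B=31 C=52] avail[A=49 B=31 C=52] open={}
Step 17: reserve R9 B 1 -> on_hand[A=49 B=31 C=52] avail[A=49 B=30 C=52] open={R9}
Step 18: reserve R10 A 6 -> on_hand[A=49 B=31 C=52] avail[A=43 B=30 C=52] open={R10,R9}
Step 19: cancel R9 -> on_hand[A=49 B=31 C=52] avail[A=43 B=31 C=52] open={R10}
Step 20: reserve R11 C 5 -> on_hand[A=49 B=31 C=52] avail[A=43 B=31 C=47] open={R10,R11}
Step 21: reserve R12 A 6 -> on_hand[A=49 B=31 C=52] avail[A=37 B=31 C=47] open={R10,R11,R12}
Step 22: reserve R13 B 1 -> on_hand[A=49 B=31 C=52] avail[A=37 B=30 C=47] open={R10,R11,R12,R13}
Step 23: reserve R14 B 6 -> on_hand[A=49 B=31 C=52] avail[A=37 B=24 C=47] open={R10,R11,R12,R13,R14}
Step 24: cancel R13 -> on_hand[A=49 B=31 C=52] avail[A=37 B=25 C=47] open={R10,R11,R12,R14}
Open reservations: ['R10', 'R11', 'R12', 'R14'] -> 4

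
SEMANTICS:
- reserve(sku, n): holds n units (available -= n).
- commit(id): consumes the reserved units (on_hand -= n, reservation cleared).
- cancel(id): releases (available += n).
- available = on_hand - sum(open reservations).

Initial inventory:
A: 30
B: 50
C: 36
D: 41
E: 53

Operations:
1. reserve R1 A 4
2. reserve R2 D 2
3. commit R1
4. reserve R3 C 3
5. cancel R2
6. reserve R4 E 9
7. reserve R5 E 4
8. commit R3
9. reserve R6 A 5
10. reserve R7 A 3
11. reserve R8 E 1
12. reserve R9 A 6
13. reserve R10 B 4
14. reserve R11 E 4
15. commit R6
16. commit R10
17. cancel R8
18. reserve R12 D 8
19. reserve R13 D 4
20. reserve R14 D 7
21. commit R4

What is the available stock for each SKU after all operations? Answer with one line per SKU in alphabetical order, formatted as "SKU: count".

Step 1: reserve R1 A 4 -> on_hand[A=30 B=50 C=36 D=41 E=53] avail[A=26 B=50 C=36 D=41 E=53] open={R1}
Step 2: reserve R2 D 2 -> on_hand[A=30 B=50 C=36 D=41 E=53] avail[A=26 B=50 C=36 D=39 E=53] open={R1,R2}
Step 3: commit R1 -> on_hand[A=26 B=50 C=36 D=41 E=53] avail[A=26 B=50 C=36 D=39 E=53] open={R2}
Step 4: reserve R3 C 3 -> on_hand[A=26 B=50 C=36 D=41 E=53] avail[A=26 B=50 C=33 D=39 E=53] open={R2,R3}
Step 5: cancel R2 -> on_hand[A=26 B=50 C=36 D=41 E=53] avail[A=26 B=50 C=33 D=41 E=53] open={R3}
Step 6: reserve R4 E 9 -> on_hand[A=26 B=50 C=36 D=41 E=53] avail[A=26 B=50 C=33 D=41 E=44] open={R3,R4}
Step 7: reserve R5 E 4 -> on_hand[A=26 B=50 C=36 D=41 E=53] avail[A=26 B=50 C=33 D=41 E=40] open={R3,R4,R5}
Step 8: commit R3 -> on_hand[A=26 B=50 C=33 D=41 E=53] avail[A=26 B=50 C=33 D=41 E=40] open={R4,R5}
Step 9: reserve R6 A 5 -> on_hand[A=26 B=50 C=33 D=41 E=53] avail[A=21 B=50 C=33 D=41 E=40] open={R4,R5,R6}
Step 10: reserve R7 A 3 -> on_hand[A=26 B=50 C=33 D=41 E=53] avail[A=18 B=50 C=33 D=41 E=40] open={R4,R5,R6,R7}
Step 11: reserve R8 E 1 -> on_hand[A=26 B=50 C=33 D=41 E=53] avail[A=18 B=50 C=33 D=41 E=39] open={R4,R5,R6,R7,R8}
Step 12: reserve R9 A 6 -> on_hand[A=26 B=50 C=33 D=41 E=53] avail[A=12 B=50 C=33 D=41 E=39] open={R4,R5,R6,R7,R8,R9}
Step 13: reserve R10 B 4 -> on_hand[A=26 B=50 C=33 D=41 E=53] avail[A=12 B=46 C=33 D=41 E=39] open={R10,R4,R5,R6,R7,R8,R9}
Step 14: reserve R11 E 4 -> on_hand[A=26 B=50 C=33 D=41 E=53] avail[A=12 B=46 C=33 D=41 E=35] open={R10,R11,R4,R5,R6,R7,R8,R9}
Step 15: commit R6 -> on_hand[A=21 B=50 C=33 D=41 E=53] avail[A=12 B=46 C=33 D=41 E=35] open={R10,R11,R4,R5,R7,R8,R9}
Step 16: commit R10 -> on_hand[A=21 B=46 C=33 D=41 E=53] avail[A=12 B=46 C=33 D=41 E=35] open={R11,R4,R5,R7,R8,R9}
Step 17: cancel R8 -> on_hand[A=21 B=46 C=33 D=41 E=53] avail[A=12 B=46 C=33 D=41 E=36] open={R11,R4,R5,R7,R9}
Step 18: reserve R12 D 8 -> on_hand[A=21 B=46 C=33 D=41 E=53] avail[A=12 B=46 C=33 D=33 E=36] open={R11,R12,R4,R5,R7,R9}
Step 19: reserve R13 D 4 -> on_hand[A=21 B=46 C=33 D=41 E=53] avail[A=12 B=46 C=33 D=29 E=36] open={R11,R12,R13,R4,R5,R7,R9}
Step 20: reserve R14 D 7 -> on_hand[A=21 B=46 C=33 D=41 E=53] avail[A=12 B=46 C=33 D=22 E=36] open={R11,R12,R13,R14,R4,R5,R7,R9}
Step 21: commit R4 -> on_hand[A=21 B=46 C=33 D=41 E=44] avail[A=12 B=46 C=33 D=22 E=36] open={R11,R12,R13,R14,R5,R7,R9}

Answer: A: 12
B: 46
C: 33
D: 22
E: 36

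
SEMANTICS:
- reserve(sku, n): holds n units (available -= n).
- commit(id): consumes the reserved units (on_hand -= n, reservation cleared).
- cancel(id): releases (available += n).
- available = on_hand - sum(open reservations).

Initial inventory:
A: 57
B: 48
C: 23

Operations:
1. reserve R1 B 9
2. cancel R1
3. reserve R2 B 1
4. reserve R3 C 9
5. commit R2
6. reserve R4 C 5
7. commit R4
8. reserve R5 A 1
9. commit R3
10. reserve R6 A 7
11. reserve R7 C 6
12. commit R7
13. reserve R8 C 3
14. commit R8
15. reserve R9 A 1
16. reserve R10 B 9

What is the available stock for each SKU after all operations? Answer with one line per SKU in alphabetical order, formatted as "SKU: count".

Step 1: reserve R1 B 9 -> on_hand[A=57 B=48 C=23] avail[A=57 B=39 C=23] open={R1}
Step 2: cancel R1 -> on_hand[A=57 B=48 C=23] avail[A=57 B=48 C=23] open={}
Step 3: reserve R2 B 1 -> on_hand[A=57 B=48 C=23] avail[A=57 B=47 C=23] open={R2}
Step 4: reserve R3 C 9 -> on_hand[A=57 B=48 C=23] avail[A=57 B=47 C=14] open={R2,R3}
Step 5: commit R2 -> on_hand[A=57 B=47 C=23] avail[A=57 B=47 C=14] open={R3}
Step 6: reserve R4 C 5 -> on_hand[A=57 B=47 C=23] avail[A=57 B=47 C=9] open={R3,R4}
Step 7: commit R4 -> on_hand[A=57 B=47 C=18] avail[A=57 B=47 C=9] open={R3}
Step 8: reserve R5 A 1 -> on_hand[A=57 B=47 C=18] avail[A=56 B=47 C=9] open={R3,R5}
Step 9: commit R3 -> on_hand[A=57 B=47 C=9] avail[A=56 B=47 C=9] open={R5}
Step 10: reserve R6 A 7 -> on_hand[A=57 B=47 C=9] avail[A=49 B=47 C=9] open={R5,R6}
Step 11: reserve R7 C 6 -> on_hand[A=57 B=47 C=9] avail[A=49 B=47 C=3] open={R5,R6,R7}
Step 12: commit R7 -> on_hand[A=57 B=47 C=3] avail[A=49 B=47 C=3] open={R5,R6}
Step 13: reserve R8 C 3 -> on_hand[A=57 B=47 C=3] avail[A=49 B=47 C=0] open={R5,R6,R8}
Step 14: commit R8 -> on_hand[A=57 B=47 C=0] avail[A=49 B=47 C=0] open={R5,R6}
Step 15: reserve R9 A 1 -> on_hand[A=57 B=47 C=0] avail[A=48 B=47 C=0] open={R5,R6,R9}
Step 16: reserve R10 B 9 -> on_hand[A=57 B=47 C=0] avail[A=48 B=38 C=0] open={R10,R5,R6,R9}

Answer: A: 48
B: 38
C: 0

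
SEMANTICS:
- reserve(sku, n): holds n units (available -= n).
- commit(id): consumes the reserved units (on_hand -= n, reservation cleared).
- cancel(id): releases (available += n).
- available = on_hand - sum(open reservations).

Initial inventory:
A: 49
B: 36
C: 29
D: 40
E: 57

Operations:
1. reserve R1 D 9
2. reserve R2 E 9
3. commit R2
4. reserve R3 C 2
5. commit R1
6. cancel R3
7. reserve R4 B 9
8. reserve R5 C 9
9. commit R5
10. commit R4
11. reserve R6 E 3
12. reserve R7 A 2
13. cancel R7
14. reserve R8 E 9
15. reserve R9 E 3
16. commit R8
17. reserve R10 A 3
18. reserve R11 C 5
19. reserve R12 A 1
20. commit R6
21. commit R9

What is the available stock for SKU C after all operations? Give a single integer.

Answer: 15

Derivation:
Step 1: reserve R1 D 9 -> on_hand[A=49 B=36 C=29 D=40 E=57] avail[A=49 B=36 C=29 D=31 E=57] open={R1}
Step 2: reserve R2 E 9 -> on_hand[A=49 B=36 C=29 D=40 E=57] avail[A=49 B=36 C=29 D=31 E=48] open={R1,R2}
Step 3: commit R2 -> on_hand[A=49 B=36 C=29 D=40 E=48] avail[A=49 B=36 C=29 D=31 E=48] open={R1}
Step 4: reserve R3 C 2 -> on_hand[A=49 B=36 C=29 D=40 E=48] avail[A=49 B=36 C=27 D=31 E=48] open={R1,R3}
Step 5: commit R1 -> on_hand[A=49 B=36 C=29 D=31 E=48] avail[A=49 B=36 C=27 D=31 E=48] open={R3}
Step 6: cancel R3 -> on_hand[A=49 B=36 C=29 D=31 E=48] avail[A=49 B=36 C=29 D=31 E=48] open={}
Step 7: reserve R4 B 9 -> on_hand[A=49 B=36 C=29 D=31 E=48] avail[A=49 B=27 C=29 D=31 E=48] open={R4}
Step 8: reserve R5 C 9 -> on_hand[A=49 B=36 C=29 D=31 E=48] avail[A=49 B=27 C=20 D=31 E=48] open={R4,R5}
Step 9: commit R5 -> on_hand[A=49 B=36 C=20 D=31 E=48] avail[A=49 B=27 C=20 D=31 E=48] open={R4}
Step 10: commit R4 -> on_hand[A=49 B=27 C=20 D=31 E=48] avail[A=49 B=27 C=20 D=31 E=48] open={}
Step 11: reserve R6 E 3 -> on_hand[A=49 B=27 C=20 D=31 E=48] avail[A=49 B=27 C=20 D=31 E=45] open={R6}
Step 12: reserve R7 A 2 -> on_hand[A=49 B=27 C=20 D=31 E=48] avail[A=47 B=27 C=20 D=31 E=45] open={R6,R7}
Step 13: cancel R7 -> on_hand[A=49 B=27 C=20 D=31 E=48] avail[A=49 B=27 C=20 D=31 E=45] open={R6}
Step 14: reserve R8 E 9 -> on_hand[A=49 B=27 C=20 D=31 E=48] avail[A=49 B=27 C=20 D=31 E=36] open={R6,R8}
Step 15: reserve R9 E 3 -> on_hand[A=49 B=27 C=20 D=31 E=48] avail[A=49 B=27 C=20 D=31 E=33] open={R6,R8,R9}
Step 16: commit R8 -> on_hand[A=49 B=27 C=20 D=31 E=39] avail[A=49 B=27 C=20 D=31 E=33] open={R6,R9}
Step 17: reserve R10 A 3 -> on_hand[A=49 B=27 C=20 D=31 E=39] avail[A=46 B=27 C=20 D=31 E=33] open={R10,R6,R9}
Step 18: reserve R11 C 5 -> on_hand[A=49 B=27 C=20 D=31 E=39] avail[A=46 B=27 C=15 D=31 E=33] open={R10,R11,R6,R9}
Step 19: reserve R12 A 1 -> on_hand[A=49 B=27 C=20 D=31 E=39] avail[A=45 B=27 C=15 D=31 E=33] open={R10,R11,R12,R6,R9}
Step 20: commit R6 -> on_hand[A=49 B=27 C=20 D=31 E=36] avail[A=45 B=27 C=15 D=31 E=33] open={R10,R11,R12,R9}
Step 21: commit R9 -> on_hand[A=49 B=27 C=20 D=31 E=33] avail[A=45 B=27 C=15 D=31 E=33] open={R10,R11,R12}
Final available[C] = 15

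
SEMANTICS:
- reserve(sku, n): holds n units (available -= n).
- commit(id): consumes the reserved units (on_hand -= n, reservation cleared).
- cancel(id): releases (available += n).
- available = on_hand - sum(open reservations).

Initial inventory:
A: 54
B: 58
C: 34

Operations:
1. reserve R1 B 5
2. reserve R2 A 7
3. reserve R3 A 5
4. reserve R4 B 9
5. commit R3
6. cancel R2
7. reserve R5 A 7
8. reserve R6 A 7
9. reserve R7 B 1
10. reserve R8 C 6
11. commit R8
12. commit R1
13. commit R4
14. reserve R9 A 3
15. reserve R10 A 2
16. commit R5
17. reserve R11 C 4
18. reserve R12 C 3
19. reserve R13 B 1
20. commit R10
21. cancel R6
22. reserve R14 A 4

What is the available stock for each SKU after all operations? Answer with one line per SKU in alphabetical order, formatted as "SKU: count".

Answer: A: 33
B: 42
C: 21

Derivation:
Step 1: reserve R1 B 5 -> on_hand[A=54 B=58 C=34] avail[A=54 B=53 C=34] open={R1}
Step 2: reserve R2 A 7 -> on_hand[A=54 B=58 C=34] avail[A=47 B=53 C=34] open={R1,R2}
Step 3: reserve R3 A 5 -> on_hand[A=54 B=58 C=34] avail[A=42 B=53 C=34] open={R1,R2,R3}
Step 4: reserve R4 B 9 -> on_hand[A=54 B=58 C=34] avail[A=42 B=44 C=34] open={R1,R2,R3,R4}
Step 5: commit R3 -> on_hand[A=49 B=58 C=34] avail[A=42 B=44 C=34] open={R1,R2,R4}
Step 6: cancel R2 -> on_hand[A=49 B=58 C=34] avail[A=49 B=44 C=34] open={R1,R4}
Step 7: reserve R5 A 7 -> on_hand[A=49 B=58 C=34] avail[A=42 B=44 C=34] open={R1,R4,R5}
Step 8: reserve R6 A 7 -> on_hand[A=49 B=58 C=34] avail[A=35 B=44 C=34] open={R1,R4,R5,R6}
Step 9: reserve R7 B 1 -> on_hand[A=49 B=58 C=34] avail[A=35 B=43 C=34] open={R1,R4,R5,R6,R7}
Step 10: reserve R8 C 6 -> on_hand[A=49 B=58 C=34] avail[A=35 B=43 C=28] open={R1,R4,R5,R6,R7,R8}
Step 11: commit R8 -> on_hand[A=49 B=58 C=28] avail[A=35 B=43 C=28] open={R1,R4,R5,R6,R7}
Step 12: commit R1 -> on_hand[A=49 B=53 C=28] avail[A=35 B=43 C=28] open={R4,R5,R6,R7}
Step 13: commit R4 -> on_hand[A=49 B=44 C=28] avail[A=35 B=43 C=28] open={R5,R6,R7}
Step 14: reserve R9 A 3 -> on_hand[A=49 B=44 C=28] avail[A=32 B=43 C=28] open={R5,R6,R7,R9}
Step 15: reserve R10 A 2 -> on_hand[A=49 B=44 C=28] avail[A=30 B=43 C=28] open={R10,R5,R6,R7,R9}
Step 16: commit R5 -> on_hand[A=42 B=44 C=28] avail[A=30 B=43 C=28] open={R10,R6,R7,R9}
Step 17: reserve R11 C 4 -> on_hand[A=42 B=44 C=28] avail[A=30 B=43 C=24] open={R10,R11,R6,R7,R9}
Step 18: reserve R12 C 3 -> on_hand[A=42 B=44 C=28] avail[A=30 B=43 C=21] open={R10,R11,R12,R6,R7,R9}
Step 19: reserve R13 B 1 -> on_hand[A=42 B=44 C=28] avail[A=30 B=42 C=21] open={R10,R11,R12,R13,R6,R7,R9}
Step 20: commit R10 -> on_hand[A=40 B=44 C=28] avail[A=30 B=42 C=21] open={R11,R12,R13,R6,R7,R9}
Step 21: cancel R6 -> on_hand[A=40 B=44 C=28] avail[A=37 B=42 C=21] open={R11,R12,R13,R7,R9}
Step 22: reserve R14 A 4 -> on_hand[A=40 B=44 C=28] avail[A=33 B=42 C=21] open={R11,R12,R13,R14,R7,R9}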